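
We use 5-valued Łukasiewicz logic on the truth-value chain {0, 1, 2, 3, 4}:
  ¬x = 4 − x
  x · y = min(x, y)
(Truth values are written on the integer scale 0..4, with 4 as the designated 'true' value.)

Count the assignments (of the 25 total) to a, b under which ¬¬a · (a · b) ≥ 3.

value 4: 1 assignment (counts)
value 3: 3 assignments (counts)
value 2: 5 assignments
value 1: 7 assignments
value 0: 9 assignments
So 4 of the 25 assignments meet the threshold.

4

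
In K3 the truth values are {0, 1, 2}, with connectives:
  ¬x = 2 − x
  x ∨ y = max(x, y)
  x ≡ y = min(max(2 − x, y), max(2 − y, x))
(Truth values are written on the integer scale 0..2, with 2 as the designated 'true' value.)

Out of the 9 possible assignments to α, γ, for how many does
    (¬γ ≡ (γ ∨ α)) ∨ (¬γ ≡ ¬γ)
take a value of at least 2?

6

α = 0, γ = 0 ↦ 2  ≥
α = 0, γ = 1 ↦ 1  <
α = 0, γ = 2 ↦ 2  ≥
α = 1, γ = 0 ↦ 2  ≥
α = 1, γ = 1 ↦ 1  <
α = 1, γ = 2 ↦ 2  ≥
α = 2, γ = 0 ↦ 2  ≥
α = 2, γ = 1 ↦ 1  <
α = 2, γ = 2 ↦ 2  ≥
So 6 of the 9 assignments meet the threshold.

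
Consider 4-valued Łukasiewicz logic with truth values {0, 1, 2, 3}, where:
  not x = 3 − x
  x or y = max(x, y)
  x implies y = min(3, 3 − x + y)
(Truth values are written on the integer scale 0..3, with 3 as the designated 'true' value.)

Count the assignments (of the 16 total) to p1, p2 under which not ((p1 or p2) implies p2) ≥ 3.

p1 = 0, p2 = 0 ↦ 0  <
p1 = 0, p2 = 1 ↦ 0  <
p1 = 0, p2 = 2 ↦ 0  <
p1 = 0, p2 = 3 ↦ 0  <
p1 = 1, p2 = 0 ↦ 1  <
p1 = 1, p2 = 1 ↦ 0  <
p1 = 1, p2 = 2 ↦ 0  <
p1 = 1, p2 = 3 ↦ 0  <
p1 = 2, p2 = 0 ↦ 2  <
p1 = 2, p2 = 1 ↦ 1  <
p1 = 2, p2 = 2 ↦ 0  <
p1 = 2, p2 = 3 ↦ 0  <
p1 = 3, p2 = 0 ↦ 3  ≥
p1 = 3, p2 = 1 ↦ 2  <
p1 = 3, p2 = 2 ↦ 1  <
p1 = 3, p2 = 3 ↦ 0  <
So 1 of the 16 assignments meets the threshold.

1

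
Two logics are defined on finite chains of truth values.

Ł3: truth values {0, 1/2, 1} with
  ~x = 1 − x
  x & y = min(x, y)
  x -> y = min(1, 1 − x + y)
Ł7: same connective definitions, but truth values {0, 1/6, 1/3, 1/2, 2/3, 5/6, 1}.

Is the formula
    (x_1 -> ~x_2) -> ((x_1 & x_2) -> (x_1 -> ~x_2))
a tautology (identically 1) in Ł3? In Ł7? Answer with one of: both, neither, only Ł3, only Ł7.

both

In Ł3: every assignment gives 1 — tautology.
In Ł7: every assignment gives 1 — tautology.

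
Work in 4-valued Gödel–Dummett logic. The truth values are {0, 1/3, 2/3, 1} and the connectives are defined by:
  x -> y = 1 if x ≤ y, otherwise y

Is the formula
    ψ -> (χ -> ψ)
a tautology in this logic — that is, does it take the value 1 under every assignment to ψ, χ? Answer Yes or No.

ψ = 0, χ = 0 ↦ 1
ψ = 0, χ = 1/3 ↦ 1
ψ = 0, χ = 2/3 ↦ 1
ψ = 0, χ = 1 ↦ 1
ψ = 1/3, χ = 0 ↦ 1
ψ = 1/3, χ = 1/3 ↦ 1
ψ = 1/3, χ = 2/3 ↦ 1
ψ = 1/3, χ = 1 ↦ 1
ψ = 2/3, χ = 0 ↦ 1
ψ = 2/3, χ = 1/3 ↦ 1
ψ = 2/3, χ = 2/3 ↦ 1
ψ = 2/3, χ = 1 ↦ 1
ψ = 1, χ = 0 ↦ 1
ψ = 1, χ = 1/3 ↦ 1
ψ = 1, χ = 2/3 ↦ 1
ψ = 1, χ = 1 ↦ 1
Every assignment gives a value ≥ 1.

Yes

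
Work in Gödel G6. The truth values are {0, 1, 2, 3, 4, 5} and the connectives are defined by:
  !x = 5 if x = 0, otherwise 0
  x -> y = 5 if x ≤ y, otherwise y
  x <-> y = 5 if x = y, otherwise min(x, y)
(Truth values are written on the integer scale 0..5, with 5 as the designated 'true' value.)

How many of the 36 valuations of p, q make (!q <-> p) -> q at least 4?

value 5: 27 assignments (counts)
value 4: 1 assignment (counts)
value 3: 1 assignment
value 2: 1 assignment
value 1: 1 assignment
value 0: 5 assignments
So 28 of the 36 assignments meet the threshold.

28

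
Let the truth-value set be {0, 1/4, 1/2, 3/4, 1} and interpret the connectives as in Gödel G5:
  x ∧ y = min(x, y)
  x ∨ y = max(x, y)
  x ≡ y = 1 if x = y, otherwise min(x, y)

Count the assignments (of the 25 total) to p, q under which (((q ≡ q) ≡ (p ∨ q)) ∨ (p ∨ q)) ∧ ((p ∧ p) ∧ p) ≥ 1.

5

value 1: 5 assignments (counts)
value 3/4: 5 assignments
value 1/2: 5 assignments
value 1/4: 5 assignments
value 0: 5 assignments
So 5 of the 25 assignments meet the threshold.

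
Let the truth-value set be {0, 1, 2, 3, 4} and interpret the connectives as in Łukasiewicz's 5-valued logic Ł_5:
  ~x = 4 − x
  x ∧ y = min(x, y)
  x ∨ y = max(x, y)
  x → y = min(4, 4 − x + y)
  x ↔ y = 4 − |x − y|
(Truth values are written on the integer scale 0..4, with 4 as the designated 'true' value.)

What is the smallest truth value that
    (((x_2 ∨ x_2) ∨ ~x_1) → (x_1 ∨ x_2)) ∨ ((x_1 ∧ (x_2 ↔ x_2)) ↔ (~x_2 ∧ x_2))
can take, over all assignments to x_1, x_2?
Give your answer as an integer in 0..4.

2

Take x_1 = 0, x_2 = 2:
x_2 ∨ x_2 = 2 ∨ 2 = 2
~x_1 = ~0 = 4
(x_2 ∨ x_2) ∨ ~x_1 = 2 ∨ 4 = 4
x_1 ∨ x_2 = 0 ∨ 2 = 2
((x_2 ∨ x_2) ∨ ~x_1) → (x_1 ∨ x_2) = 4 → 2 = 2
x_2 ↔ x_2 = 2 ↔ 2 = 4
x_1 ∧ (x_2 ↔ x_2) = 0 ∧ 4 = 0
~x_2 = ~2 = 2
~x_2 ∧ x_2 = 2 ∧ 2 = 2
(x_1 ∧ (x_2 ↔ x_2)) ↔ (~x_2 ∧ x_2) = 0 ↔ 2 = 2
(((x_2 ∨ x_2) ∨ ~x_1) → (x_1 ∨ x_2)) ∨ ((x_1 ∧ (x_2 ↔ x_2)) ↔ (~x_2 ∧ x_2)) = 2 ∨ 2 = 2
No assignment yields a value below 2, so this is the minimum.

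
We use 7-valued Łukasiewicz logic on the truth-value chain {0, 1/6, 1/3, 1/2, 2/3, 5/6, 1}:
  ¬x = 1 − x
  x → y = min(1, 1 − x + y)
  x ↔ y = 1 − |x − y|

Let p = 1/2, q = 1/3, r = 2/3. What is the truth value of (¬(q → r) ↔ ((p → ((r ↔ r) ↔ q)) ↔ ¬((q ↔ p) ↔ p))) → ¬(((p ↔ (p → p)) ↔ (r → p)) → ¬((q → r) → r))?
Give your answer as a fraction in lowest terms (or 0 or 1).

5/6

q → r = 1/3 → 2/3 = 1
¬(q → r) = ¬1 = 0
r ↔ r = 2/3 ↔ 2/3 = 1
(r ↔ r) ↔ q = 1 ↔ 1/3 = 1/3
p → ((r ↔ r) ↔ q) = 1/2 → 1/3 = 5/6
q ↔ p = 1/3 ↔ 1/2 = 5/6
(q ↔ p) ↔ p = 5/6 ↔ 1/2 = 2/3
¬((q ↔ p) ↔ p) = ¬2/3 = 1/3
(p → ((r ↔ r) ↔ q)) ↔ ¬((q ↔ p) ↔ p) = 5/6 ↔ 1/3 = 1/2
¬(q → r) ↔ ((p → ((r ↔ r) ↔ q)) ↔ ¬((q ↔ p) ↔ p)) = 0 ↔ 1/2 = 1/2
p → p = 1/2 → 1/2 = 1
p ↔ (p → p) = 1/2 ↔ 1 = 1/2
r → p = 2/3 → 1/2 = 5/6
(p ↔ (p → p)) ↔ (r → p) = 1/2 ↔ 5/6 = 2/3
q → r = 1/3 → 2/3 = 1
(q → r) → r = 1 → 2/3 = 2/3
¬((q → r) → r) = ¬2/3 = 1/3
((p ↔ (p → p)) ↔ (r → p)) → ¬((q → r) → r) = 2/3 → 1/3 = 2/3
¬(((p ↔ (p → p)) ↔ (r → p)) → ¬((q → r) → r)) = ¬2/3 = 1/3
(¬(q → r) ↔ ((p → ((r ↔ r) ↔ q)) ↔ ¬((q ↔ p) ↔ p))) → ¬(((p ↔ (p → p)) ↔ (r → p)) → ¬((q → r) → r)) = 1/2 → 1/3 = 5/6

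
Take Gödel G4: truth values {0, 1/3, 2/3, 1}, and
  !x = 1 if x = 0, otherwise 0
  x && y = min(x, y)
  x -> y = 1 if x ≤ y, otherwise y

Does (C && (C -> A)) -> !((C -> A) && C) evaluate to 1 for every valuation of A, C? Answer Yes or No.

Counterexample: take A = 1/3, C = 1/3.
C -> A = 1/3 -> 1/3 = 1
C && (C -> A) = 1/3 && 1 = 1/3
(C -> A) && C = 1 && 1/3 = 1/3
!((C -> A) && C) = !1/3 = 0
(C && (C -> A)) -> !((C -> A) && C) = 1/3 -> 0 = 0
This gives 0 ≠ 1.

No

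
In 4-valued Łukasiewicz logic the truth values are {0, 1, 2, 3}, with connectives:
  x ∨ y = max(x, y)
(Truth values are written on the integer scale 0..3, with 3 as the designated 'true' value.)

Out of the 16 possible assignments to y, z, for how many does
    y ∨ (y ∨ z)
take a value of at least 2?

12

y = 0, z = 0 ↦ 0  <
y = 0, z = 1 ↦ 1  <
y = 0, z = 2 ↦ 2  ≥
y = 0, z = 3 ↦ 3  ≥
y = 1, z = 0 ↦ 1  <
y = 1, z = 1 ↦ 1  <
y = 1, z = 2 ↦ 2  ≥
y = 1, z = 3 ↦ 3  ≥
y = 2, z = 0 ↦ 2  ≥
y = 2, z = 1 ↦ 2  ≥
y = 2, z = 2 ↦ 2  ≥
y = 2, z = 3 ↦ 3  ≥
y = 3, z = 0 ↦ 3  ≥
y = 3, z = 1 ↦ 3  ≥
y = 3, z = 2 ↦ 3  ≥
y = 3, z = 3 ↦ 3  ≥
So 12 of the 16 assignments meet the threshold.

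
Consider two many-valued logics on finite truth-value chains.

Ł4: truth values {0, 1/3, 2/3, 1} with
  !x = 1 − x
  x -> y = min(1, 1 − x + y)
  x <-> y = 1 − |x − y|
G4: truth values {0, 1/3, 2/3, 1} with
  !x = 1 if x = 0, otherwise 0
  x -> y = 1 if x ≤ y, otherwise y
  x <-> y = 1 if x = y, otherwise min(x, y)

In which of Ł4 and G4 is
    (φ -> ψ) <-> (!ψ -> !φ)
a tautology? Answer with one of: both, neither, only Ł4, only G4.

only Ł4

In Ł4: every assignment gives 1 — tautology.
In G4: at φ = 2/3, ψ = 1/3 the value is 1/3 — not a tautology.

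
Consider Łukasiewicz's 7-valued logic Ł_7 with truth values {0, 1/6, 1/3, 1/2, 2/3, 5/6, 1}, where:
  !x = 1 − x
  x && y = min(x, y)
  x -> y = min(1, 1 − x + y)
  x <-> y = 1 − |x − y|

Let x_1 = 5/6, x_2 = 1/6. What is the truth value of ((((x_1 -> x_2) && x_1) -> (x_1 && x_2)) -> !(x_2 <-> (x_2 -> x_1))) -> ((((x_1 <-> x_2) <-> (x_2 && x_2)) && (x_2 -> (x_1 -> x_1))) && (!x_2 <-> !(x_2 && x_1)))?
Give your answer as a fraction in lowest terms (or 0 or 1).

x_1 -> x_2 = 5/6 -> 1/6 = 1/3
(x_1 -> x_2) && x_1 = 1/3 && 5/6 = 1/3
x_1 && x_2 = 5/6 && 1/6 = 1/6
((x_1 -> x_2) && x_1) -> (x_1 && x_2) = 1/3 -> 1/6 = 5/6
x_2 -> x_1 = 1/6 -> 5/6 = 1
x_2 <-> (x_2 -> x_1) = 1/6 <-> 1 = 1/6
!(x_2 <-> (x_2 -> x_1)) = !1/6 = 5/6
(((x_1 -> x_2) && x_1) -> (x_1 && x_2)) -> !(x_2 <-> (x_2 -> x_1)) = 5/6 -> 5/6 = 1
x_1 <-> x_2 = 5/6 <-> 1/6 = 1/3
x_2 && x_2 = 1/6 && 1/6 = 1/6
(x_1 <-> x_2) <-> (x_2 && x_2) = 1/3 <-> 1/6 = 5/6
x_1 -> x_1 = 5/6 -> 5/6 = 1
x_2 -> (x_1 -> x_1) = 1/6 -> 1 = 1
((x_1 <-> x_2) <-> (x_2 && x_2)) && (x_2 -> (x_1 -> x_1)) = 5/6 && 1 = 5/6
!x_2 = !1/6 = 5/6
x_2 && x_1 = 1/6 && 5/6 = 1/6
!(x_2 && x_1) = !1/6 = 5/6
!x_2 <-> !(x_2 && x_1) = 5/6 <-> 5/6 = 1
(((x_1 <-> x_2) <-> (x_2 && x_2)) && (x_2 -> (x_1 -> x_1))) && (!x_2 <-> !(x_2 && x_1)) = 5/6 && 1 = 5/6
((((x_1 -> x_2) && x_1) -> (x_1 && x_2)) -> !(x_2 <-> (x_2 -> x_1))) -> ((((x_1 <-> x_2) <-> (x_2 && x_2)) && (x_2 -> (x_1 -> x_1))) && (!x_2 <-> !(x_2 && x_1))) = 1 -> 5/6 = 5/6

5/6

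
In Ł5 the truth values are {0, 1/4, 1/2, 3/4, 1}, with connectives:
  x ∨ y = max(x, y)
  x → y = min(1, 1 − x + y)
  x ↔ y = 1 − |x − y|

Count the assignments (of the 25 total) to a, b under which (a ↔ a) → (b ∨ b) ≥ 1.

5

value 1: 5 assignments (counts)
value 3/4: 5 assignments
value 1/2: 5 assignments
value 1/4: 5 assignments
value 0: 5 assignments
So 5 of the 25 assignments meet the threshold.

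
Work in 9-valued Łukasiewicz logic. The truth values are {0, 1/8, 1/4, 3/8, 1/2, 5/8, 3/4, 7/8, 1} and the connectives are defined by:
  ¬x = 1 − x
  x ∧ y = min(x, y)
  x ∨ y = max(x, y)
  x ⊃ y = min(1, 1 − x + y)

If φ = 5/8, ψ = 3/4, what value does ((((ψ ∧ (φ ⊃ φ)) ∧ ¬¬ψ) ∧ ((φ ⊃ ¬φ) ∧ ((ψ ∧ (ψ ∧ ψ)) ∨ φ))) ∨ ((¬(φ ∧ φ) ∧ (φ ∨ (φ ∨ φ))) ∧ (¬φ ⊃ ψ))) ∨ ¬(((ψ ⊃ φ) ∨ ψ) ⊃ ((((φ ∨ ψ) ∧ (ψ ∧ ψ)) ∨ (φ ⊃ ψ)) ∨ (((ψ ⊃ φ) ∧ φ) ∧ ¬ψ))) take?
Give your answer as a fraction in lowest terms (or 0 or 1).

φ ⊃ φ = 5/8 ⊃ 5/8 = 1
ψ ∧ (φ ⊃ φ) = 3/4 ∧ 1 = 3/4
¬ψ = ¬3/4 = 1/4
¬¬ψ = ¬1/4 = 3/4
(ψ ∧ (φ ⊃ φ)) ∧ ¬¬ψ = 3/4 ∧ 3/4 = 3/4
¬φ = ¬5/8 = 3/8
φ ⊃ ¬φ = 5/8 ⊃ 3/8 = 3/4
ψ ∧ ψ = 3/4 ∧ 3/4 = 3/4
ψ ∧ (ψ ∧ ψ) = 3/4 ∧ 3/4 = 3/4
(ψ ∧ (ψ ∧ ψ)) ∨ φ = 3/4 ∨ 5/8 = 3/4
(φ ⊃ ¬φ) ∧ ((ψ ∧ (ψ ∧ ψ)) ∨ φ) = 3/4 ∧ 3/4 = 3/4
((ψ ∧ (φ ⊃ φ)) ∧ ¬¬ψ) ∧ ((φ ⊃ ¬φ) ∧ ((ψ ∧ (ψ ∧ ψ)) ∨ φ)) = 3/4 ∧ 3/4 = 3/4
φ ∧ φ = 5/8 ∧ 5/8 = 5/8
¬(φ ∧ φ) = ¬5/8 = 3/8
φ ∨ φ = 5/8 ∨ 5/8 = 5/8
φ ∨ (φ ∨ φ) = 5/8 ∨ 5/8 = 5/8
¬(φ ∧ φ) ∧ (φ ∨ (φ ∨ φ)) = 3/8 ∧ 5/8 = 3/8
¬φ = ¬5/8 = 3/8
¬φ ⊃ ψ = 3/8 ⊃ 3/4 = 1
(¬(φ ∧ φ) ∧ (φ ∨ (φ ∨ φ))) ∧ (¬φ ⊃ ψ) = 3/8 ∧ 1 = 3/8
(((ψ ∧ (φ ⊃ φ)) ∧ ¬¬ψ) ∧ ((φ ⊃ ¬φ) ∧ ((ψ ∧ (ψ ∧ ψ)) ∨ φ))) ∨ ((¬(φ ∧ φ) ∧ (φ ∨ (φ ∨ φ))) ∧ (¬φ ⊃ ψ)) = 3/4 ∨ 3/8 = 3/4
ψ ⊃ φ = 3/4 ⊃ 5/8 = 7/8
(ψ ⊃ φ) ∨ ψ = 7/8 ∨ 3/4 = 7/8
φ ∨ ψ = 5/8 ∨ 3/4 = 3/4
ψ ∧ ψ = 3/4 ∧ 3/4 = 3/4
(φ ∨ ψ) ∧ (ψ ∧ ψ) = 3/4 ∧ 3/4 = 3/4
φ ⊃ ψ = 5/8 ⊃ 3/4 = 1
((φ ∨ ψ) ∧ (ψ ∧ ψ)) ∨ (φ ⊃ ψ) = 3/4 ∨ 1 = 1
ψ ⊃ φ = 3/4 ⊃ 5/8 = 7/8
(ψ ⊃ φ) ∧ φ = 7/8 ∧ 5/8 = 5/8
¬ψ = ¬3/4 = 1/4
((ψ ⊃ φ) ∧ φ) ∧ ¬ψ = 5/8 ∧ 1/4 = 1/4
(((φ ∨ ψ) ∧ (ψ ∧ ψ)) ∨ (φ ⊃ ψ)) ∨ (((ψ ⊃ φ) ∧ φ) ∧ ¬ψ) = 1 ∨ 1/4 = 1
((ψ ⊃ φ) ∨ ψ) ⊃ ((((φ ∨ ψ) ∧ (ψ ∧ ψ)) ∨ (φ ⊃ ψ)) ∨ (((ψ ⊃ φ) ∧ φ) ∧ ¬ψ)) = 7/8 ⊃ 1 = 1
¬(((ψ ⊃ φ) ∨ ψ) ⊃ ((((φ ∨ ψ) ∧ (ψ ∧ ψ)) ∨ (φ ⊃ ψ)) ∨ (((ψ ⊃ φ) ∧ φ) ∧ ¬ψ))) = ¬1 = 0
((((ψ ∧ (φ ⊃ φ)) ∧ ¬¬ψ) ∧ ((φ ⊃ ¬φ) ∧ ((ψ ∧ (ψ ∧ ψ)) ∨ φ))) ∨ ((¬(φ ∧ φ) ∧ (φ ∨ (φ ∨ φ))) ∧ (¬φ ⊃ ψ))) ∨ ¬(((ψ ⊃ φ) ∨ ψ) ⊃ ((((φ ∨ ψ) ∧ (ψ ∧ ψ)) ∨ (φ ⊃ ψ)) ∨ (((ψ ⊃ φ) ∧ φ) ∧ ¬ψ))) = 3/4 ∨ 0 = 3/4

3/4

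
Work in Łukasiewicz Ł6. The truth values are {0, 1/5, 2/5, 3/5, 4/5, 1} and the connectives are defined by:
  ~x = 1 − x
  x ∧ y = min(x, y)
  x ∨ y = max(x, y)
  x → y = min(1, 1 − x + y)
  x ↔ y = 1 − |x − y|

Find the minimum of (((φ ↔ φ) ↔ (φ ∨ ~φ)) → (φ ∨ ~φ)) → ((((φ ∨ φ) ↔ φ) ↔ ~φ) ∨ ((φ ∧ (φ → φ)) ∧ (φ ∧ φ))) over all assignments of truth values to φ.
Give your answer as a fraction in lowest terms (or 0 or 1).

3/5

Take φ = 2/5:
φ ↔ φ = 2/5 ↔ 2/5 = 1
~φ = ~2/5 = 3/5
φ ∨ ~φ = 2/5 ∨ 3/5 = 3/5
(φ ↔ φ) ↔ (φ ∨ ~φ) = 1 ↔ 3/5 = 3/5
~φ = ~2/5 = 3/5
φ ∨ ~φ = 2/5 ∨ 3/5 = 3/5
((φ ↔ φ) ↔ (φ ∨ ~φ)) → (φ ∨ ~φ) = 3/5 → 3/5 = 1
φ ∨ φ = 2/5 ∨ 2/5 = 2/5
(φ ∨ φ) ↔ φ = 2/5 ↔ 2/5 = 1
~φ = ~2/5 = 3/5
((φ ∨ φ) ↔ φ) ↔ ~φ = 1 ↔ 3/5 = 3/5
φ → φ = 2/5 → 2/5 = 1
φ ∧ (φ → φ) = 2/5 ∧ 1 = 2/5
φ ∧ φ = 2/5 ∧ 2/5 = 2/5
(φ ∧ (φ → φ)) ∧ (φ ∧ φ) = 2/5 ∧ 2/5 = 2/5
(((φ ∨ φ) ↔ φ) ↔ ~φ) ∨ ((φ ∧ (φ → φ)) ∧ (φ ∧ φ)) = 3/5 ∨ 2/5 = 3/5
(((φ ↔ φ) ↔ (φ ∨ ~φ)) → (φ ∨ ~φ)) → ((((φ ∨ φ) ↔ φ) ↔ ~φ) ∨ ((φ ∧ (φ → φ)) ∧ (φ ∧ φ))) = 1 → 3/5 = 3/5
No assignment yields a value below 3/5, so this is the minimum.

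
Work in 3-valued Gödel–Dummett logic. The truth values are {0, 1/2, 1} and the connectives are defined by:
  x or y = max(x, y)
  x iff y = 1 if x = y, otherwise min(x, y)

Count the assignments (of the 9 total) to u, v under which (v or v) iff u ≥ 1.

3

u = 0, v = 0 ↦ 1  ≥
u = 0, v = 1/2 ↦ 0  <
u = 0, v = 1 ↦ 0  <
u = 1/2, v = 0 ↦ 0  <
u = 1/2, v = 1/2 ↦ 1  ≥
u = 1/2, v = 1 ↦ 1/2  <
u = 1, v = 0 ↦ 0  <
u = 1, v = 1/2 ↦ 1/2  <
u = 1, v = 1 ↦ 1  ≥
So 3 of the 9 assignments meet the threshold.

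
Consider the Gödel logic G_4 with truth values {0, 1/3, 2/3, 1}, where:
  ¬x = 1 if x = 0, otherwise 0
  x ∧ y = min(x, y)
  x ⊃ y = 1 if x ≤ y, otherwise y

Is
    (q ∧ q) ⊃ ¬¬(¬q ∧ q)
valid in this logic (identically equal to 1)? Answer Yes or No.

No

Counterexample: take q = 1/3.
q ∧ q = 1/3 ∧ 1/3 = 1/3
¬q = ¬1/3 = 0
¬q ∧ q = 0 ∧ 1/3 = 0
¬(¬q ∧ q) = ¬0 = 1
¬¬(¬q ∧ q) = ¬1 = 0
(q ∧ q) ⊃ ¬¬(¬q ∧ q) = 1/3 ⊃ 0 = 0
This gives 0 ≠ 1.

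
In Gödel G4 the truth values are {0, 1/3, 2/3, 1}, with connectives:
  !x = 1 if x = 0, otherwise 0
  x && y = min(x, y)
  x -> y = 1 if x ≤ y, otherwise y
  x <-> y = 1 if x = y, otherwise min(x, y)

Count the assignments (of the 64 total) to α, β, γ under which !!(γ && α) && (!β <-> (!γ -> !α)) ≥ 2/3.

value 1: 9 assignments (counts)
value 0: 55 assignments
So 9 of the 64 assignments meet the threshold.

9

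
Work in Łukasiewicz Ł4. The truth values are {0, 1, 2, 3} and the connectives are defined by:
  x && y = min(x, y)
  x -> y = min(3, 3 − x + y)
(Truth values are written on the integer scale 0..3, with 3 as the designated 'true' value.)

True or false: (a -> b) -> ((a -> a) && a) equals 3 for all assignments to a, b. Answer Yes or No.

No

Counterexample: take a = 0, b = 0.
a -> b = 0 -> 0 = 3
a -> a = 0 -> 0 = 3
(a -> a) && a = 3 && 0 = 0
(a -> b) -> ((a -> a) && a) = 3 -> 0 = 0
This gives 0 ≠ 3.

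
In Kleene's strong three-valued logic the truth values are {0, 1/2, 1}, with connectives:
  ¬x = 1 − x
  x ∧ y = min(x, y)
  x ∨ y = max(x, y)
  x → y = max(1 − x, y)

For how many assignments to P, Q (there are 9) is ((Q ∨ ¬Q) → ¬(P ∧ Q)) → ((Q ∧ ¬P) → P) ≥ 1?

5

P = 0, Q = 0 ↦ 1  ≥
P = 0, Q = 1/2 ↦ 1/2  <
P = 0, Q = 1 ↦ 0  <
P = 1/2, Q = 0 ↦ 1  ≥
P = 1/2, Q = 1/2 ↦ 1/2  <
P = 1/2, Q = 1 ↦ 1/2  <
P = 1, Q = 0 ↦ 1  ≥
P = 1, Q = 1/2 ↦ 1  ≥
P = 1, Q = 1 ↦ 1  ≥
So 5 of the 9 assignments meet the threshold.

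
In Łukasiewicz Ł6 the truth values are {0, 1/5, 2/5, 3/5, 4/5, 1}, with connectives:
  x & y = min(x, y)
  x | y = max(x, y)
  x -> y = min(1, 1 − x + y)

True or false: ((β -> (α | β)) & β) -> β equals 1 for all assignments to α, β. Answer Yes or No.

Yes

At α = 1/5, β = 3/5, for instance:
α | β = 1/5 | 3/5 = 3/5
β -> (α | β) = 3/5 -> 3/5 = 1
(β -> (α | β)) & β = 1 & 3/5 = 3/5
((β -> (α | β)) & β) -> β = 3/5 -> 3/5 = 1
and checking the remaining 35 assignments likewise gives ≥ 1 in every case.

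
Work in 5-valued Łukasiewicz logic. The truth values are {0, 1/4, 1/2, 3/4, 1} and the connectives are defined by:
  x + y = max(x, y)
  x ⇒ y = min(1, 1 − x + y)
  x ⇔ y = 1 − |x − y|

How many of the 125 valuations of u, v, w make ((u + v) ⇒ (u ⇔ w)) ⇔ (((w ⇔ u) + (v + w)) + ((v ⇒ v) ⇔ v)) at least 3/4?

value 1: 51 assignments (counts)
value 3/4: 50 assignments (counts)
value 1/2: 16 assignments
value 1/4: 6 assignments
value 0: 2 assignments
So 101 of the 125 assignments meet the threshold.

101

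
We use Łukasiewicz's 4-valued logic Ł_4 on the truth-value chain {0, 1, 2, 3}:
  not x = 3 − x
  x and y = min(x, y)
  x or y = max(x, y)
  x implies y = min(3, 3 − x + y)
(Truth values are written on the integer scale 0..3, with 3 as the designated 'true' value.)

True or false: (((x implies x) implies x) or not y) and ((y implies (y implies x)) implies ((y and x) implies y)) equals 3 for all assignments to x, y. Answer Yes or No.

No

Counterexample: take x = 0, y = 1.
x implies x = 0 implies 0 = 3
(x implies x) implies x = 3 implies 0 = 0
not y = not 1 = 2
((x implies x) implies x) or not y = 0 or 2 = 2
y implies x = 1 implies 0 = 2
y implies (y implies x) = 1 implies 2 = 3
y and x = 1 and 0 = 0
(y and x) implies y = 0 implies 1 = 3
(y implies (y implies x)) implies ((y and x) implies y) = 3 implies 3 = 3
(((x implies x) implies x) or not y) and ((y implies (y implies x)) implies ((y and x) implies y)) = 2 and 3 = 2
This gives 2 ≠ 3.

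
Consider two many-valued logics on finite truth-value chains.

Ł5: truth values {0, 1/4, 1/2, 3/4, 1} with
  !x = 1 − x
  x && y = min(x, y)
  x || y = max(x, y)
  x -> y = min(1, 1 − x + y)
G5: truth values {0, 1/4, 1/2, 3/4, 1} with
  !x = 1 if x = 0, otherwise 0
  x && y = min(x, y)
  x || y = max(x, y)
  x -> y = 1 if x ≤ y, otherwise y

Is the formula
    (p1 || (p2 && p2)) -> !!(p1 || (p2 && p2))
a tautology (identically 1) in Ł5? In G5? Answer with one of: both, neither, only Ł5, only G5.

In Ł5: every assignment gives 1 — tautology.
In G5: every assignment gives 1 — tautology.

both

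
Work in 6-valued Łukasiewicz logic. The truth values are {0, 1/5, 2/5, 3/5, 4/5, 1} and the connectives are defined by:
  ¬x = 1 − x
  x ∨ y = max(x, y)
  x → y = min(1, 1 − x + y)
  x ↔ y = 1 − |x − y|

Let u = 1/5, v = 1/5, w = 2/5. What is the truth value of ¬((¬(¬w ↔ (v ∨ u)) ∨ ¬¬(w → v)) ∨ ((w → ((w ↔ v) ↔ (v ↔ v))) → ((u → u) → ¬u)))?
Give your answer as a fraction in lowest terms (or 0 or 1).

1/5

¬w = ¬2/5 = 3/5
v ∨ u = 1/5 ∨ 1/5 = 1/5
¬w ↔ (v ∨ u) = 3/5 ↔ 1/5 = 3/5
¬(¬w ↔ (v ∨ u)) = ¬3/5 = 2/5
w → v = 2/5 → 1/5 = 4/5
¬(w → v) = ¬4/5 = 1/5
¬¬(w → v) = ¬1/5 = 4/5
¬(¬w ↔ (v ∨ u)) ∨ ¬¬(w → v) = 2/5 ∨ 4/5 = 4/5
w ↔ v = 2/5 ↔ 1/5 = 4/5
v ↔ v = 1/5 ↔ 1/5 = 1
(w ↔ v) ↔ (v ↔ v) = 4/5 ↔ 1 = 4/5
w → ((w ↔ v) ↔ (v ↔ v)) = 2/5 → 4/5 = 1
u → u = 1/5 → 1/5 = 1
¬u = ¬1/5 = 4/5
(u → u) → ¬u = 1 → 4/5 = 4/5
(w → ((w ↔ v) ↔ (v ↔ v))) → ((u → u) → ¬u) = 1 → 4/5 = 4/5
(¬(¬w ↔ (v ∨ u)) ∨ ¬¬(w → v)) ∨ ((w → ((w ↔ v) ↔ (v ↔ v))) → ((u → u) → ¬u)) = 4/5 ∨ 4/5 = 4/5
¬((¬(¬w ↔ (v ∨ u)) ∨ ¬¬(w → v)) ∨ ((w → ((w ↔ v) ↔ (v ↔ v))) → ((u → u) → ¬u))) = ¬4/5 = 1/5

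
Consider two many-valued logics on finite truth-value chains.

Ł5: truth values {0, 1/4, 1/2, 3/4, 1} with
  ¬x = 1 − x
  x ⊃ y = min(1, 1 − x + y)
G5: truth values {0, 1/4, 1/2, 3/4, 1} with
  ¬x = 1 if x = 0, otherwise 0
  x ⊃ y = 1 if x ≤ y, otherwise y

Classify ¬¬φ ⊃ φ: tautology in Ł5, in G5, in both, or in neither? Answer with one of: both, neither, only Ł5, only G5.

only Ł5

In Ł5: every assignment gives 1 — tautology.
In G5: at φ = 1/4 the value is 1/4 — not a tautology.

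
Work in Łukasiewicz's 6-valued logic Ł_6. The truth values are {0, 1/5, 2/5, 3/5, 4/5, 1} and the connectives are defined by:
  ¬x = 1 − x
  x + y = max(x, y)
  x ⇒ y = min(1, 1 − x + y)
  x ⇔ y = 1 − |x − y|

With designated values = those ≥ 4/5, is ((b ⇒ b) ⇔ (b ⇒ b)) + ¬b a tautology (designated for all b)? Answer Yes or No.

Yes

b = 0 ↦ 1
b = 1/5 ↦ 1
b = 2/5 ↦ 1
b = 3/5 ↦ 1
b = 4/5 ↦ 1
b = 1 ↦ 1
Every assignment gives a value ≥ 4/5.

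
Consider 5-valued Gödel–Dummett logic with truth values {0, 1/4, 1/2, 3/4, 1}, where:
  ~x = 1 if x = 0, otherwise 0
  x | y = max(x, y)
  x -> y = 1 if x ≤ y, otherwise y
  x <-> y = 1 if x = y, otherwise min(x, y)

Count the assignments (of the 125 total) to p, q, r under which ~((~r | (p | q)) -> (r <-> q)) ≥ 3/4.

36

value 1: 36 assignments (counts)
value 0: 89 assignments
So 36 of the 125 assignments meet the threshold.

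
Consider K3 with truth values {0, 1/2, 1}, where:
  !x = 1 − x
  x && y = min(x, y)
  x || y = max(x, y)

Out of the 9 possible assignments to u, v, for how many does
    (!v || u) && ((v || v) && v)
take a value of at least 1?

1

u = 0, v = 0 ↦ 0  <
u = 0, v = 1/2 ↦ 1/2  <
u = 0, v = 1 ↦ 0  <
u = 1/2, v = 0 ↦ 0  <
u = 1/2, v = 1/2 ↦ 1/2  <
u = 1/2, v = 1 ↦ 1/2  <
u = 1, v = 0 ↦ 0  <
u = 1, v = 1/2 ↦ 1/2  <
u = 1, v = 1 ↦ 1  ≥
So 1 of the 9 assignments meets the threshold.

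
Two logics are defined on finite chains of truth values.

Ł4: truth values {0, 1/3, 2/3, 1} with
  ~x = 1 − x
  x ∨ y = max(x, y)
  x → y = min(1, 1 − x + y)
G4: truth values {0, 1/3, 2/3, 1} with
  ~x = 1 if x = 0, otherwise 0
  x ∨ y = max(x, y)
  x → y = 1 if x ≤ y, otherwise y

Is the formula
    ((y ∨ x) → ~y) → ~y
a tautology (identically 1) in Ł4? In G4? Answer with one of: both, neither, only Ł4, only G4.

only G4

In Ł4: at x = 0, y = 1/3 the value is 2/3 — not a tautology.
In G4: every assignment gives 1 — tautology.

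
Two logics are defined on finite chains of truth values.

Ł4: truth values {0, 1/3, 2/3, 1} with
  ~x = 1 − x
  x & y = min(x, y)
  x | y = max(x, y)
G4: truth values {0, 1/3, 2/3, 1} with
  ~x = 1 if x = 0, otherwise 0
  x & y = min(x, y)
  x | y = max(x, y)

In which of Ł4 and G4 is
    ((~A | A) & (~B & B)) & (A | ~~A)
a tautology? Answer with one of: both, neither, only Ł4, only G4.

neither

In Ł4: at A = 0, B = 0 the value is 0 — not a tautology.
In G4: at A = 0, B = 0 the value is 0 — not a tautology.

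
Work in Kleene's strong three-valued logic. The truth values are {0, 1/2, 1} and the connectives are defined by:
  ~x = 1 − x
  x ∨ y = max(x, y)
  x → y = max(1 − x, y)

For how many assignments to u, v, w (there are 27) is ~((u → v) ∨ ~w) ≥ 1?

value 1: 1 assignment (counts)
value 1/2: 7 assignments
value 0: 19 assignments
So 1 of the 27 assignments meets the threshold.

1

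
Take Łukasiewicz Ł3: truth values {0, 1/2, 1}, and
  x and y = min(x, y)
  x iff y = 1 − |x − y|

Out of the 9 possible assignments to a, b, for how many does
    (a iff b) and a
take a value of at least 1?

1

a = 0, b = 0 ↦ 0  <
a = 0, b = 1/2 ↦ 0  <
a = 0, b = 1 ↦ 0  <
a = 1/2, b = 0 ↦ 1/2  <
a = 1/2, b = 1/2 ↦ 1/2  <
a = 1/2, b = 1 ↦ 1/2  <
a = 1, b = 0 ↦ 0  <
a = 1, b = 1/2 ↦ 1/2  <
a = 1, b = 1 ↦ 1  ≥
So 1 of the 9 assignments meets the threshold.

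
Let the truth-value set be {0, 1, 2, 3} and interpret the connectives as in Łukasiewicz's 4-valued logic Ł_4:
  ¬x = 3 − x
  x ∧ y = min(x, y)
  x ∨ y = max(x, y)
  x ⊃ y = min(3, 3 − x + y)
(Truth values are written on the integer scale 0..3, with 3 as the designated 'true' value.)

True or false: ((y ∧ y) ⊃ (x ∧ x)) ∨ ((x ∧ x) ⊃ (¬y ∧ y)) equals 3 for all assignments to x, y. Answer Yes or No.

Counterexample: take x = 1, y = 3.
y ∧ y = 3 ∧ 3 = 3
x ∧ x = 1 ∧ 1 = 1
(y ∧ y) ⊃ (x ∧ x) = 3 ⊃ 1 = 1
x ∧ x = 1 ∧ 1 = 1
¬y = ¬3 = 0
¬y ∧ y = 0 ∧ 3 = 0
(x ∧ x) ⊃ (¬y ∧ y) = 1 ⊃ 0 = 2
((y ∧ y) ⊃ (x ∧ x)) ∨ ((x ∧ x) ⊃ (¬y ∧ y)) = 1 ∨ 2 = 2
This gives 2 ≠ 3.

No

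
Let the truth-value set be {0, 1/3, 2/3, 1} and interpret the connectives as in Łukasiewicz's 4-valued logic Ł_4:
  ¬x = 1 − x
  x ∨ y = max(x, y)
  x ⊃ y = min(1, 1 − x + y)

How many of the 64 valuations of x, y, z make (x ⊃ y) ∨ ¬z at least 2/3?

value 1: 46 assignments (counts)
value 2/3: 12 assignments (counts)
value 1/3: 5 assignments
value 0: 1 assignment
So 58 of the 64 assignments meet the threshold.

58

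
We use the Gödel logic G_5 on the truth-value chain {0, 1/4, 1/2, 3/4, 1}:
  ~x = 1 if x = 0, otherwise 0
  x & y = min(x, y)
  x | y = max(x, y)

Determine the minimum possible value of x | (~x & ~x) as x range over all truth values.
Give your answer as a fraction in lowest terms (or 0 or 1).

1/4

Take x = 1/4:
~x = ~1/4 = 0
~x = ~1/4 = 0
~x & ~x = 0 & 0 = 0
x | (~x & ~x) = 1/4 | 0 = 1/4
No assignment yields a value below 1/4, so this is the minimum.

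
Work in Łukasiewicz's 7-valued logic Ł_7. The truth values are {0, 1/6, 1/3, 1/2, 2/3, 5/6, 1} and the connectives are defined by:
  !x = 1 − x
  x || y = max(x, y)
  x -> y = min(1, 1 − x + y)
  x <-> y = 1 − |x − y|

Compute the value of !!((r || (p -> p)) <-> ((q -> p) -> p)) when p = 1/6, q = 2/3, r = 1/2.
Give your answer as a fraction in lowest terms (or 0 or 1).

2/3

p -> p = 1/6 -> 1/6 = 1
r || (p -> p) = 1/2 || 1 = 1
q -> p = 2/3 -> 1/6 = 1/2
(q -> p) -> p = 1/2 -> 1/6 = 2/3
(r || (p -> p)) <-> ((q -> p) -> p) = 1 <-> 2/3 = 2/3
!((r || (p -> p)) <-> ((q -> p) -> p)) = !2/3 = 1/3
!!((r || (p -> p)) <-> ((q -> p) -> p)) = !1/3 = 2/3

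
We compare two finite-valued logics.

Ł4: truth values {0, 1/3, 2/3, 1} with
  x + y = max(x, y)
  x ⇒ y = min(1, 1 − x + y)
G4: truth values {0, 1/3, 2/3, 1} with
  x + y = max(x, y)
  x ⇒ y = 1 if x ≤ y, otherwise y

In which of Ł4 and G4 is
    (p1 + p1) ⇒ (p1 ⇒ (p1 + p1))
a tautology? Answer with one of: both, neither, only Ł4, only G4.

both

In Ł4: every assignment gives 1 — tautology.
In G4: every assignment gives 1 — tautology.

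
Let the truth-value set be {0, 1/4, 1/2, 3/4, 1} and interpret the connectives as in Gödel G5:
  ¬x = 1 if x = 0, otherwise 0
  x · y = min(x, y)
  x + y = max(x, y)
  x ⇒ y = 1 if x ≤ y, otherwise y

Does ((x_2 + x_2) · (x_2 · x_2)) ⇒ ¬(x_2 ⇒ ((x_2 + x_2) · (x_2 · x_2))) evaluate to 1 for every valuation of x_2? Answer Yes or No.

No

Counterexample: take x_2 = 1/4.
x_2 + x_2 = 1/4 + 1/4 = 1/4
x_2 · x_2 = 1/4 · 1/4 = 1/4
(x_2 + x_2) · (x_2 · x_2) = 1/4 · 1/4 = 1/4
x_2 ⇒ ((x_2 + x_2) · (x_2 · x_2)) = 1/4 ⇒ 1/4 = 1
¬(x_2 ⇒ ((x_2 + x_2) · (x_2 · x_2))) = ¬1 = 0
((x_2 + x_2) · (x_2 · x_2)) ⇒ ¬(x_2 ⇒ ((x_2 + x_2) · (x_2 · x_2))) = 1/4 ⇒ 0 = 0
This gives 0 ≠ 1.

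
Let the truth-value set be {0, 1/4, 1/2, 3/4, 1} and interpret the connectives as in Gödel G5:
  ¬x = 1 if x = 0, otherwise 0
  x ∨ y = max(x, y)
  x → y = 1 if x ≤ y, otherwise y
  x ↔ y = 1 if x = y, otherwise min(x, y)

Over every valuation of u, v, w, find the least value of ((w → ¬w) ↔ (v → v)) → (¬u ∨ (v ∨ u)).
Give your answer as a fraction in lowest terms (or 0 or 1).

1/4

Take u = 1/4, v = 0, w = 0:
¬w = ¬0 = 1
w → ¬w = 0 → 1 = 1
v → v = 0 → 0 = 1
(w → ¬w) ↔ (v → v) = 1 ↔ 1 = 1
¬u = ¬1/4 = 0
v ∨ u = 0 ∨ 1/4 = 1/4
¬u ∨ (v ∨ u) = 0 ∨ 1/4 = 1/4
((w → ¬w) ↔ (v → v)) → (¬u ∨ (v ∨ u)) = 1 → 1/4 = 1/4
No assignment yields a value below 1/4, so this is the minimum.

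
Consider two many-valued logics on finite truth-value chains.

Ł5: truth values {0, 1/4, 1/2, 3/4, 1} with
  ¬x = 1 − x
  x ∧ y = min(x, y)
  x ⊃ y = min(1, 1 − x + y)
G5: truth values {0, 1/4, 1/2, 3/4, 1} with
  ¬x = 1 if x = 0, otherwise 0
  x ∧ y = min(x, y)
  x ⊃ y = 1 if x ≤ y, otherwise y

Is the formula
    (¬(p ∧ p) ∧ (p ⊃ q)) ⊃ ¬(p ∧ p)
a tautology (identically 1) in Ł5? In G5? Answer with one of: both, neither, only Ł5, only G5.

In Ł5: every assignment gives 1 — tautology.
In G5: every assignment gives 1 — tautology.

both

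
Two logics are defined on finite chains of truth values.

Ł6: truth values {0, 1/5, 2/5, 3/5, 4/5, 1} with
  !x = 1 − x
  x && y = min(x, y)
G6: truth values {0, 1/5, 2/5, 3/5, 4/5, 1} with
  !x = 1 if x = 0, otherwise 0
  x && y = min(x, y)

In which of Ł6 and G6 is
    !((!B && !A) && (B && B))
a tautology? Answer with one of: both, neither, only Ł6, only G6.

In Ł6: at A = 0, B = 1/5 the value is 4/5 — not a tautology.
In G6: every assignment gives 1 — tautology.

only G6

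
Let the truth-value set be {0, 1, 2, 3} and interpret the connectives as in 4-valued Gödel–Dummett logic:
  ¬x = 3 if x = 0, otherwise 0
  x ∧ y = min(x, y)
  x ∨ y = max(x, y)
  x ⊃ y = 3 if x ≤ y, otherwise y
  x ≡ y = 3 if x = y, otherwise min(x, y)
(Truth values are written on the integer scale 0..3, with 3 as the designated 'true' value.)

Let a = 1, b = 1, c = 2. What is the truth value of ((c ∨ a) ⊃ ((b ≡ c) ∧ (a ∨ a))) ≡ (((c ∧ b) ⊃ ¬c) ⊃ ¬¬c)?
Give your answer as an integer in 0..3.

c ∨ a = 2 ∨ 1 = 2
b ≡ c = 1 ≡ 2 = 1
a ∨ a = 1 ∨ 1 = 1
(b ≡ c) ∧ (a ∨ a) = 1 ∧ 1 = 1
(c ∨ a) ⊃ ((b ≡ c) ∧ (a ∨ a)) = 2 ⊃ 1 = 1
c ∧ b = 2 ∧ 1 = 1
¬c = ¬2 = 0
(c ∧ b) ⊃ ¬c = 1 ⊃ 0 = 0
¬c = ¬2 = 0
¬¬c = ¬0 = 3
((c ∧ b) ⊃ ¬c) ⊃ ¬¬c = 0 ⊃ 3 = 3
((c ∨ a) ⊃ ((b ≡ c) ∧ (a ∨ a))) ≡ (((c ∧ b) ⊃ ¬c) ⊃ ¬¬c) = 1 ≡ 3 = 1

1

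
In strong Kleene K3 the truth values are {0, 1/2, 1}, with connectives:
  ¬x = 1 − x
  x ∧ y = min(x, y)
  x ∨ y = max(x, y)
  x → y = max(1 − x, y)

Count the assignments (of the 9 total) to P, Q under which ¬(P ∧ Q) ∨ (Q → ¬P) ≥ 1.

P = 0, Q = 0 ↦ 1  ≥
P = 0, Q = 1/2 ↦ 1  ≥
P = 0, Q = 1 ↦ 1  ≥
P = 1/2, Q = 0 ↦ 1  ≥
P = 1/2, Q = 1/2 ↦ 1/2  <
P = 1/2, Q = 1 ↦ 1/2  <
P = 1, Q = 0 ↦ 1  ≥
P = 1, Q = 1/2 ↦ 1/2  <
P = 1, Q = 1 ↦ 0  <
So 5 of the 9 assignments meet the threshold.

5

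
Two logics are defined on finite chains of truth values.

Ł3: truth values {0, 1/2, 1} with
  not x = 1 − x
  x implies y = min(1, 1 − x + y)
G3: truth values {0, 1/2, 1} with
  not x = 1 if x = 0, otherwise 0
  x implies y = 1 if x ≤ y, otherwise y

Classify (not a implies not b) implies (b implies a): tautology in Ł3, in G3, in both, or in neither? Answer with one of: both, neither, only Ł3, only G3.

only Ł3

In Ł3: every assignment gives 1 — tautology.
In G3: at a = 1/2, b = 1 the value is 1/2 — not a tautology.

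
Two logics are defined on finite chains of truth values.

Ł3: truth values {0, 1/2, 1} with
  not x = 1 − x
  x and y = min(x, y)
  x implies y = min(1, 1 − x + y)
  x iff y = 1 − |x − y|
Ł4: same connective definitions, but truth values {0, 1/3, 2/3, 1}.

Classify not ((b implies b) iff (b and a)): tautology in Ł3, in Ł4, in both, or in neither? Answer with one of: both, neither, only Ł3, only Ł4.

In Ł3: at a = 1/2, b = 1/2 the value is 1/2 — not a tautology.
In Ł4: at a = 1/3, b = 1/3 the value is 2/3 — not a tautology.

neither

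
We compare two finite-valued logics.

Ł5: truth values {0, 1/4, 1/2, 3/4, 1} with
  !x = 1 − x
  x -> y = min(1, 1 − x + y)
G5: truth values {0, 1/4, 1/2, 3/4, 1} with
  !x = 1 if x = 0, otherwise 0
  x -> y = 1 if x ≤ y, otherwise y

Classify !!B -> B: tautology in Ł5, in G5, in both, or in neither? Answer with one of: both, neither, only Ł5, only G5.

In Ł5: every assignment gives 1 — tautology.
In G5: at B = 1/4 the value is 1/4 — not a tautology.

only Ł5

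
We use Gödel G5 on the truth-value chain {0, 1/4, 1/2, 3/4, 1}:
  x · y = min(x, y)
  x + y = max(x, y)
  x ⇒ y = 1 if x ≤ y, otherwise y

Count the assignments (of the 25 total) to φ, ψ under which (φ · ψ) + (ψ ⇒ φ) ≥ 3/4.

16

value 1: 15 assignments (counts)
value 3/4: 1 assignment (counts)
value 1/2: 2 assignments
value 1/4: 3 assignments
value 0: 4 assignments
So 16 of the 25 assignments meet the threshold.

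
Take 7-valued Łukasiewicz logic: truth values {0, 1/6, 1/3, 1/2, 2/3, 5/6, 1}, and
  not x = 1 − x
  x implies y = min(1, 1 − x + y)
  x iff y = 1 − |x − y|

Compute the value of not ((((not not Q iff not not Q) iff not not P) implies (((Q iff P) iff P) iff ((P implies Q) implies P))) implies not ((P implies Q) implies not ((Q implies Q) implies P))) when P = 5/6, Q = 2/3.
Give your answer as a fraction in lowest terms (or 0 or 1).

not Q = not 2/3 = 1/3
not not Q = not 1/3 = 2/3
not Q = not 2/3 = 1/3
not not Q = not 1/3 = 2/3
not not Q iff not not Q = 2/3 iff 2/3 = 1
not P = not 5/6 = 1/6
not not P = not 1/6 = 5/6
(not not Q iff not not Q) iff not not P = 1 iff 5/6 = 5/6
Q iff P = 2/3 iff 5/6 = 5/6
(Q iff P) iff P = 5/6 iff 5/6 = 1
P implies Q = 5/6 implies 2/3 = 5/6
(P implies Q) implies P = 5/6 implies 5/6 = 1
((Q iff P) iff P) iff ((P implies Q) implies P) = 1 iff 1 = 1
((not not Q iff not not Q) iff not not P) implies (((Q iff P) iff P) iff ((P implies Q) implies P)) = 5/6 implies 1 = 1
P implies Q = 5/6 implies 2/3 = 5/6
Q implies Q = 2/3 implies 2/3 = 1
(Q implies Q) implies P = 1 implies 5/6 = 5/6
not ((Q implies Q) implies P) = not 5/6 = 1/6
(P implies Q) implies not ((Q implies Q) implies P) = 5/6 implies 1/6 = 1/3
not ((P implies Q) implies not ((Q implies Q) implies P)) = not 1/3 = 2/3
(((not not Q iff not not Q) iff not not P) implies (((Q iff P) iff P) iff ((P implies Q) implies P))) implies not ((P implies Q) implies not ((Q implies Q) implies P)) = 1 implies 2/3 = 2/3
not ((((not not Q iff not not Q) iff not not P) implies (((Q iff P) iff P) iff ((P implies Q) implies P))) implies not ((P implies Q) implies not ((Q implies Q) implies P))) = not 2/3 = 1/3

1/3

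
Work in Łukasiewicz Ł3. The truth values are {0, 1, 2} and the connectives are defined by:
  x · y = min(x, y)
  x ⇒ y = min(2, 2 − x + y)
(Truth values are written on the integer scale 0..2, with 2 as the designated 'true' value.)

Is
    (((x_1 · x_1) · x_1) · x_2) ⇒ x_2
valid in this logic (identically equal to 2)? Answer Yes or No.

Yes

x_1 = 0, x_2 = 0 ↦ 2
x_1 = 0, x_2 = 1 ↦ 2
x_1 = 0, x_2 = 2 ↦ 2
x_1 = 1, x_2 = 0 ↦ 2
x_1 = 1, x_2 = 1 ↦ 2
x_1 = 1, x_2 = 2 ↦ 2
x_1 = 2, x_2 = 0 ↦ 2
x_1 = 2, x_2 = 1 ↦ 2
x_1 = 2, x_2 = 2 ↦ 2
Every assignment gives a value ≥ 2.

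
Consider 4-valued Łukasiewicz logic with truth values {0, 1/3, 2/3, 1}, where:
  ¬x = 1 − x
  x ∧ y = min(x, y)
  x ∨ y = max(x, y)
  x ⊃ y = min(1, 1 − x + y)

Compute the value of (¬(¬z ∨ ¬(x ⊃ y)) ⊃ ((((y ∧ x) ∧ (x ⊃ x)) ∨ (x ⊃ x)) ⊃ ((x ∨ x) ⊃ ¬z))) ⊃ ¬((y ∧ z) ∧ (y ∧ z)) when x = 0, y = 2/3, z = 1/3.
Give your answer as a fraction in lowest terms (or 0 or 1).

2/3

¬z = ¬1/3 = 2/3
x ⊃ y = 0 ⊃ 2/3 = 1
¬(x ⊃ y) = ¬1 = 0
¬z ∨ ¬(x ⊃ y) = 2/3 ∨ 0 = 2/3
¬(¬z ∨ ¬(x ⊃ y)) = ¬2/3 = 1/3
y ∧ x = 2/3 ∧ 0 = 0
x ⊃ x = 0 ⊃ 0 = 1
(y ∧ x) ∧ (x ⊃ x) = 0 ∧ 1 = 0
x ⊃ x = 0 ⊃ 0 = 1
((y ∧ x) ∧ (x ⊃ x)) ∨ (x ⊃ x) = 0 ∨ 1 = 1
x ∨ x = 0 ∨ 0 = 0
¬z = ¬1/3 = 2/3
(x ∨ x) ⊃ ¬z = 0 ⊃ 2/3 = 1
(((y ∧ x) ∧ (x ⊃ x)) ∨ (x ⊃ x)) ⊃ ((x ∨ x) ⊃ ¬z) = 1 ⊃ 1 = 1
¬(¬z ∨ ¬(x ⊃ y)) ⊃ ((((y ∧ x) ∧ (x ⊃ x)) ∨ (x ⊃ x)) ⊃ ((x ∨ x) ⊃ ¬z)) = 1/3 ⊃ 1 = 1
y ∧ z = 2/3 ∧ 1/3 = 1/3
y ∧ z = 2/3 ∧ 1/3 = 1/3
(y ∧ z) ∧ (y ∧ z) = 1/3 ∧ 1/3 = 1/3
¬((y ∧ z) ∧ (y ∧ z)) = ¬1/3 = 2/3
(¬(¬z ∨ ¬(x ⊃ y)) ⊃ ((((y ∧ x) ∧ (x ⊃ x)) ∨ (x ⊃ x)) ⊃ ((x ∨ x) ⊃ ¬z))) ⊃ ¬((y ∧ z) ∧ (y ∧ z)) = 1 ⊃ 2/3 = 2/3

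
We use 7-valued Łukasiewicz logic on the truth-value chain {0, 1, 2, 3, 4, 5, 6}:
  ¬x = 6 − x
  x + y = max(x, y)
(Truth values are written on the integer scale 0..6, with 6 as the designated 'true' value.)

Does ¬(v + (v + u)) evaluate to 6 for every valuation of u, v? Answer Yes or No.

Counterexample: take u = 0, v = 1.
v + u = 1 + 0 = 1
v + (v + u) = 1 + 1 = 1
¬(v + (v + u)) = ¬1 = 5
This gives 5 ≠ 6.

No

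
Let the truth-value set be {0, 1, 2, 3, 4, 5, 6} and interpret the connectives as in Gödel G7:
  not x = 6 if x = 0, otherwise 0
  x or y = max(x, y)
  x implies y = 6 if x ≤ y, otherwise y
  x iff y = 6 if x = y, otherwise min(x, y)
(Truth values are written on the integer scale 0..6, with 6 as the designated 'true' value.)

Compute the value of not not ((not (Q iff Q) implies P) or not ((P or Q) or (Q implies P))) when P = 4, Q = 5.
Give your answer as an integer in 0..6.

Q iff Q = 5 iff 5 = 6
not (Q iff Q) = not 6 = 0
not (Q iff Q) implies P = 0 implies 4 = 6
P or Q = 4 or 5 = 5
Q implies P = 5 implies 4 = 4
(P or Q) or (Q implies P) = 5 or 4 = 5
not ((P or Q) or (Q implies P)) = not 5 = 0
(not (Q iff Q) implies P) or not ((P or Q) or (Q implies P)) = 6 or 0 = 6
not ((not (Q iff Q) implies P) or not ((P or Q) or (Q implies P))) = not 6 = 0
not not ((not (Q iff Q) implies P) or not ((P or Q) or (Q implies P))) = not 0 = 6

6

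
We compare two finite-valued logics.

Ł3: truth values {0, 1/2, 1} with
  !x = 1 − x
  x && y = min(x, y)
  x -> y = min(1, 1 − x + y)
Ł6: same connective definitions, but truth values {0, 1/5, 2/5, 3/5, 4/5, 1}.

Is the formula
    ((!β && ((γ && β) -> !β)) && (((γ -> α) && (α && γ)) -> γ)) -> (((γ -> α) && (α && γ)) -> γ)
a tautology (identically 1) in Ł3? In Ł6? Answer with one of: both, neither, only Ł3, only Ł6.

both

In Ł3: every assignment gives 1 — tautology.
In Ł6: every assignment gives 1 — tautology.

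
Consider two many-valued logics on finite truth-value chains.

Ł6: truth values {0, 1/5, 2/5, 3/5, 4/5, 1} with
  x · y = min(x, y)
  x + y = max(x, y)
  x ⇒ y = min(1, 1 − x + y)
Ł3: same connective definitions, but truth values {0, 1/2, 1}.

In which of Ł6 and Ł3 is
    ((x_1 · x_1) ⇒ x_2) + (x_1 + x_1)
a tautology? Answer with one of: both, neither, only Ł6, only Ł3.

In Ł6: at x_1 = 1/5, x_2 = 0 the value is 4/5 — not a tautology.
In Ł3: at x_1 = 1/2, x_2 = 0 the value is 1/2 — not a tautology.

neither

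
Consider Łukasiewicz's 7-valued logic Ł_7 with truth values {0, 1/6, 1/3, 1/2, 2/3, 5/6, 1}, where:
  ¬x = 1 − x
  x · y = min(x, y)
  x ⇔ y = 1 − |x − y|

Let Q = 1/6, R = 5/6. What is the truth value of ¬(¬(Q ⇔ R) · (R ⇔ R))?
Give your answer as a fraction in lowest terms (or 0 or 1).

1/3

Q ⇔ R = 1/6 ⇔ 5/6 = 1/3
¬(Q ⇔ R) = ¬1/3 = 2/3
R ⇔ R = 5/6 ⇔ 5/6 = 1
¬(Q ⇔ R) · (R ⇔ R) = 2/3 · 1 = 2/3
¬(¬(Q ⇔ R) · (R ⇔ R)) = ¬2/3 = 1/3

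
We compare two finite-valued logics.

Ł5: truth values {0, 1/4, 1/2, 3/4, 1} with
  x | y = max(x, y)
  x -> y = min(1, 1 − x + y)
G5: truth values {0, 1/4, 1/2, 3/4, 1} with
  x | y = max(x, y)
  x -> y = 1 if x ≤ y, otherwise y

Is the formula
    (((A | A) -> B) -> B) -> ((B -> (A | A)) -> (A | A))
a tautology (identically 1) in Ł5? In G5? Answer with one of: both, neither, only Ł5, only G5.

only Ł5

In Ł5: every assignment gives 1 — tautology.
In G5: at A = 1/4, B = 0 the value is 1/4 — not a tautology.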